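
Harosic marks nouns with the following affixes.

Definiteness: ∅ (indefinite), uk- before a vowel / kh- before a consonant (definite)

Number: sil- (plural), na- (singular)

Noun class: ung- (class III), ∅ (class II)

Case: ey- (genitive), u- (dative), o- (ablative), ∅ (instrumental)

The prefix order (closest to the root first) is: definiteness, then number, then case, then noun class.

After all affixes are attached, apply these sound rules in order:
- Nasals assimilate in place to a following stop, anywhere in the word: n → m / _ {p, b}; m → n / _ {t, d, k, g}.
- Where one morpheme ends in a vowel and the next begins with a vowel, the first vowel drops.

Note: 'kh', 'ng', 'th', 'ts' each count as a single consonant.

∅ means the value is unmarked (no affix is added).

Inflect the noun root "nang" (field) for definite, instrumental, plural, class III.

Attach definiteness definite kh- (before consonant 'n') → khnang.
Attach number plural sil- → silkhnang.
case = instrumental: zero marking, form stays silkhnang.
Attach noun class class III ung- → ungsilkhnang.
Nasal assimilation: no change.
Vowel deletion: no change.

ungsilkhnang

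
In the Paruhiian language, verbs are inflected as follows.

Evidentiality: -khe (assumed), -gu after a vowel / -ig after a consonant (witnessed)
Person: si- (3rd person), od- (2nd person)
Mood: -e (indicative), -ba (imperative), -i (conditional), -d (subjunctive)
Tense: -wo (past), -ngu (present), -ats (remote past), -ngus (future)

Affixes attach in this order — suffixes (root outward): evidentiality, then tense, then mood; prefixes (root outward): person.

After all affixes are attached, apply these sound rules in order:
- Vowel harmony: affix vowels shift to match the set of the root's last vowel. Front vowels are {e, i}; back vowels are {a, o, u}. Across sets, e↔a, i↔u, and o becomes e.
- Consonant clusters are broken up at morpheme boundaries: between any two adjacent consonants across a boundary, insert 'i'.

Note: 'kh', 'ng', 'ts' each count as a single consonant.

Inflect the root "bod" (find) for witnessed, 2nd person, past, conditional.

odibodugiwou

Attach evidentiality witnessed -ig (after consonant 'd') → bodig.
Attach tense past -wo → bodigwo.
Attach person 2nd person od- → odbodigwo.
Attach mood conditional -i → odbodigwoi.
Apply vowel harmony: odbodigwoi → odbodugwou.
Apply epenthesis: odbodugwou → odibodugiwou.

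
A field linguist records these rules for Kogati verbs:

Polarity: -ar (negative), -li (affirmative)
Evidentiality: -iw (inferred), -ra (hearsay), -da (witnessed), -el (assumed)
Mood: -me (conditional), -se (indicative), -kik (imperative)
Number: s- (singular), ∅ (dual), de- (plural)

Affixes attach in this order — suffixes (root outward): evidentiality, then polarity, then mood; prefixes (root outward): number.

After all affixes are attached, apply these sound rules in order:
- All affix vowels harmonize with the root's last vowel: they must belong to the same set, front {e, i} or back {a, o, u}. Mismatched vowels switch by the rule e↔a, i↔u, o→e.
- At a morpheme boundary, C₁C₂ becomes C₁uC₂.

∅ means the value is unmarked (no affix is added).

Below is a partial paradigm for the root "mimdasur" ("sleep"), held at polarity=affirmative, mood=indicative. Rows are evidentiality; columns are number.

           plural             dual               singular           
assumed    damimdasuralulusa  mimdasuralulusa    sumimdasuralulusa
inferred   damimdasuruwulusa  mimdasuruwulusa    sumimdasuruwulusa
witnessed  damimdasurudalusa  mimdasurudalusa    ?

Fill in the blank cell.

Attach evidentiality witnessed -da → mimdasurda.
Attach polarity affirmative -li → mimdasurdali.
Attach mood indicative -se → mimdasurdalise.
Attach number singular s- → smimdasurdalise.
Apply vowel harmony: smimdasurdalise → smimdasurdalusa.
Apply epenthesis: smimdasurdalusa → sumimdasurudalusa.

sumimdasurudalusa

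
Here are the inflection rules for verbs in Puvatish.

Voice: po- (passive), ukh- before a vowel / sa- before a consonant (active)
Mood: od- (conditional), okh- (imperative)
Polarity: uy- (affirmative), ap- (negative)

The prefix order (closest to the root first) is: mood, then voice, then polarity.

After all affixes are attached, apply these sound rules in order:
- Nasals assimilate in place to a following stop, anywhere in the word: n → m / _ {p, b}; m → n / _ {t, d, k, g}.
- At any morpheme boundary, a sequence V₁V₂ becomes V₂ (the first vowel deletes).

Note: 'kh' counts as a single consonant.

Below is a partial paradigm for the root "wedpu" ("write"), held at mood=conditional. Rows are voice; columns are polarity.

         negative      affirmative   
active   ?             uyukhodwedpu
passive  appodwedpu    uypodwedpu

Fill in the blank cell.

Attach mood conditional od- → odwedpu.
Attach voice active ukh- (before vowel 'o') → ukhodwedpu.
Attach polarity negative ap- → apukhodwedpu.
Nasal assimilation: no change.
Vowel deletion: no change.

apukhodwedpu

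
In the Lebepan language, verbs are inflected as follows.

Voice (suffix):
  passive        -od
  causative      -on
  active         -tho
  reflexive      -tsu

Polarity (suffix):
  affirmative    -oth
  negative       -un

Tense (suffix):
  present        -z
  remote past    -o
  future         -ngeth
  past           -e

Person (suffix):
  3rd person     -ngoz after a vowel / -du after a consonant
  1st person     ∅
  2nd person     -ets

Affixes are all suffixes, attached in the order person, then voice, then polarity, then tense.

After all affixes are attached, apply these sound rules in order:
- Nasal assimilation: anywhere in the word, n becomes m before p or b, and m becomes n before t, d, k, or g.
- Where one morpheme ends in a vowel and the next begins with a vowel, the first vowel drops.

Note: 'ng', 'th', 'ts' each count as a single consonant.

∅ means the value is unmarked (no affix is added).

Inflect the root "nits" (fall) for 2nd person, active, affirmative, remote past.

Attach person 2nd person -ets → nitsets.
Attach voice active -tho → nitsetstho.
Attach polarity affirmative -oth → nitsetsthooth.
Attach tense remote past -o → nitsetsthootho.
Nasal assimilation: no change.
Apply vowel deletion: nitsetsthootho → nitsetsthotho.

nitsetsthotho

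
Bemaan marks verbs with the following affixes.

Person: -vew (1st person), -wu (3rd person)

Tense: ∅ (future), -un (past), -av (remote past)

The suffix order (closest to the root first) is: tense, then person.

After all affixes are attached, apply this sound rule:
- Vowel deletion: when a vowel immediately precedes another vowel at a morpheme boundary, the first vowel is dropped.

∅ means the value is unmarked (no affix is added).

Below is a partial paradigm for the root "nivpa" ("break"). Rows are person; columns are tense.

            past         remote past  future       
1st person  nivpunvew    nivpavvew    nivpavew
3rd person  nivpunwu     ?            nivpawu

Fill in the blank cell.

Attach tense remote past -av → nivpaav.
Attach person 3rd person -wu → nivpaavwu.
Apply vowel deletion: nivpaavwu → nivpavwu.

nivpavwu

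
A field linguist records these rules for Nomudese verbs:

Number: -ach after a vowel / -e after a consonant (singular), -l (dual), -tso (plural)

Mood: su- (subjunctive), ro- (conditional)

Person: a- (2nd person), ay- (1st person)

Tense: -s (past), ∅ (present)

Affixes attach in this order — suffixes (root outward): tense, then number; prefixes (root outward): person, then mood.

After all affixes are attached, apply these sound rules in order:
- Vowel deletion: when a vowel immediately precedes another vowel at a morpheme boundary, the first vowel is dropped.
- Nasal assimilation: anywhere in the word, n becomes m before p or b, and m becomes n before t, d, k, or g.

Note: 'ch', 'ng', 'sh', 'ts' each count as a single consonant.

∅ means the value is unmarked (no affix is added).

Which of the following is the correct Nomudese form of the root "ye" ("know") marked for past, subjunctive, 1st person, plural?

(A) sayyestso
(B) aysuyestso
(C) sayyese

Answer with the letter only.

Attach tense past -s → yes.
Attach number plural -tso → yestso.
Attach person 1st person ay- → ayyestso.
Attach mood subjunctive su- → suayyestso.
Apply vowel deletion: suayyestso → sayyestso.
Nasal assimilation: no change.
So the correct form is sayyestso, option (A).
(C) sayyese is wrong: it uses singular instead of plural for number.
(B) aysuyestso is wrong: it has the affixes in the wrong order.

A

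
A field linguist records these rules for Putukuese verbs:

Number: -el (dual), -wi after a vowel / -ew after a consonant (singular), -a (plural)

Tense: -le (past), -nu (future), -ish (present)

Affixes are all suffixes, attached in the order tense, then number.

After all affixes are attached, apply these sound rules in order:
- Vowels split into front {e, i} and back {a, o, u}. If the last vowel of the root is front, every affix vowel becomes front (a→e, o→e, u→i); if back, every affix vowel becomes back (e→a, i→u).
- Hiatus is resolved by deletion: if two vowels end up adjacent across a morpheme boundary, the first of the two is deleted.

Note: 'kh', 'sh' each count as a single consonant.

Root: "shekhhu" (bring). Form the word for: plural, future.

Attach tense future -nu → shekhhunu.
Attach number plural -a → shekhhunua.
Vowel harmony: no change.
Apply vowel deletion: shekhhunua → shekhhuna.

shekhhuna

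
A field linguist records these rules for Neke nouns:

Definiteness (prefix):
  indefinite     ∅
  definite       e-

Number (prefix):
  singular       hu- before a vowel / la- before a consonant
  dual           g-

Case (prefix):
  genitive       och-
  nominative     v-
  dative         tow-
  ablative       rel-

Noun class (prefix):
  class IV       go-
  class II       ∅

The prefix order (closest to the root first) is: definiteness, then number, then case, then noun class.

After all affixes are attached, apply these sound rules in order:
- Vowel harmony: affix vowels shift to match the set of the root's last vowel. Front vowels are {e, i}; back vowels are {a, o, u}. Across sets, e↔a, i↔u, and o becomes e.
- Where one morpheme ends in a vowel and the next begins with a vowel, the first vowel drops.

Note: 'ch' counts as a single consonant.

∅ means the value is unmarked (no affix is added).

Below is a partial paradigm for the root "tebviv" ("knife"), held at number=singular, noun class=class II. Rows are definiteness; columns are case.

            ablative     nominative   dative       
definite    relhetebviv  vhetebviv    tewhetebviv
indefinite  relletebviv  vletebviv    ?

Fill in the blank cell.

tewletebviv

definiteness = indefinite: zero marking, form stays tebviv.
Attach number singular la- (before consonant 't') → latebviv.
Attach case dative tow- → towlatebviv.
noun class = class II: zero marking, form stays towlatebviv.
Apply vowel harmony: towlatebviv → tewletebviv.
Vowel deletion: no change.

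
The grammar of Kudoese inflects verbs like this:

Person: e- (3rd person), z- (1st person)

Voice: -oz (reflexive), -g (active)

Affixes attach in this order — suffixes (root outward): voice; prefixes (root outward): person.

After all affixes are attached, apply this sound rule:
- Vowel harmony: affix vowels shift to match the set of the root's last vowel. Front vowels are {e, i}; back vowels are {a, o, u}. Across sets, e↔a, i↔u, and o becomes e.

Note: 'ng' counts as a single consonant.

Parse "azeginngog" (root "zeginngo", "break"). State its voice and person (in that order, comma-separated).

active, 3rd person

Segment: e-zeginngo-g.
voice: -g → active.
person: e- → 3rd person.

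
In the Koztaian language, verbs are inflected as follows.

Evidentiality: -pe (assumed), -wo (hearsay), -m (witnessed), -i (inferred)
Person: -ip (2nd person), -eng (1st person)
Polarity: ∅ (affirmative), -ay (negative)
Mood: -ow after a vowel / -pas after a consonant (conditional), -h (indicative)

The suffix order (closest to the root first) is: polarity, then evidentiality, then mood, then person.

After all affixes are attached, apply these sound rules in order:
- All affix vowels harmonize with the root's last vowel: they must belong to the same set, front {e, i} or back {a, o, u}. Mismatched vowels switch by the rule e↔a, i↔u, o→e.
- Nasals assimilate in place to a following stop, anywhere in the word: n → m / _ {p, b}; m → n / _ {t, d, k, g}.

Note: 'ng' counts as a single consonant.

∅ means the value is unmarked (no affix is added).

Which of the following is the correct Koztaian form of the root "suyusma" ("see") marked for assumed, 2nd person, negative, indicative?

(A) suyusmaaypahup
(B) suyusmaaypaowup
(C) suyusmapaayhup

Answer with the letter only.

A

Attach polarity negative -ay → suyusmaay.
Attach evidentiality assumed -pe → suyusmaaype.
Attach mood indicative -h → suyusmaaypeh.
Attach person 2nd person -ip → suyusmaaypehip.
Apply vowel harmony: suyusmaaypehip → suyusmaaypahup.
Nasal assimilation: no change.
So the correct form is suyusmaaypahup, option (A).
(C) suyusmapaayhup is wrong: it has the affixes in the wrong order.
(B) suyusmaaypaowup is wrong: it uses conditional instead of indicative for mood.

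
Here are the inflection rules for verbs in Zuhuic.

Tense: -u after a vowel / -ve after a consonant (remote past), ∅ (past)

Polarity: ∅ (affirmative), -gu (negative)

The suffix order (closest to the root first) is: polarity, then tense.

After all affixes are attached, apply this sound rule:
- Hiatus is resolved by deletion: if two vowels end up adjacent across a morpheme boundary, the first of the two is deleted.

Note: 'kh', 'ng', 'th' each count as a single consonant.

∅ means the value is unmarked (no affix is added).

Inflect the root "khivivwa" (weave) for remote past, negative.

khivivwagu

Attach polarity negative -gu → khivivwagu.
Attach tense remote past -u (after vowel 'u') → khivivwaguu.
Apply vowel deletion: khivivwaguu → khivivwagu.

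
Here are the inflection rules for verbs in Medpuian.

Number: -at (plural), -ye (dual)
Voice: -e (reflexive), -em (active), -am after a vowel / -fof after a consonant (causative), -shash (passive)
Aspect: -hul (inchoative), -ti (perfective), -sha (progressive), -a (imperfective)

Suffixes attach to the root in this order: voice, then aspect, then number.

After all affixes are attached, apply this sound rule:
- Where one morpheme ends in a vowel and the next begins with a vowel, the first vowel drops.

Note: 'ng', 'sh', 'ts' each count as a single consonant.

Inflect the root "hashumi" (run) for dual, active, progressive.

Attach voice active -em → hashumiem.
Attach aspect progressive -sha → hashumiemsha.
Attach number dual -ye → hashumiemshaye.
Apply vowel deletion: hashumiemshaye → hashumemshaye.

hashumemshaye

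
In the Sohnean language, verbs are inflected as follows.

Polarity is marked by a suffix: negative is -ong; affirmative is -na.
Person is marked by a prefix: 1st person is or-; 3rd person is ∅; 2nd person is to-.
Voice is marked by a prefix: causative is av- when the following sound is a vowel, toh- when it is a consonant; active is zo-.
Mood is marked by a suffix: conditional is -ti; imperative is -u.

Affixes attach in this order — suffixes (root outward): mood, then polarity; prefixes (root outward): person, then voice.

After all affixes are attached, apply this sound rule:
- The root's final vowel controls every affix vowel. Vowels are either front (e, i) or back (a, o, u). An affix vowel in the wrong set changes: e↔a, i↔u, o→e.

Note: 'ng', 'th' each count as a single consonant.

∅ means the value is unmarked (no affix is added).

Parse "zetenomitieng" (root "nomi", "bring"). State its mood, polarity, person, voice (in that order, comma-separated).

Segment: zo-to-nomi-ti-ong.
mood: -ti → conditional.
polarity: -ong → negative.
person: to- → 2nd person.
voice: zo- → active.

conditional, negative, 2nd person, active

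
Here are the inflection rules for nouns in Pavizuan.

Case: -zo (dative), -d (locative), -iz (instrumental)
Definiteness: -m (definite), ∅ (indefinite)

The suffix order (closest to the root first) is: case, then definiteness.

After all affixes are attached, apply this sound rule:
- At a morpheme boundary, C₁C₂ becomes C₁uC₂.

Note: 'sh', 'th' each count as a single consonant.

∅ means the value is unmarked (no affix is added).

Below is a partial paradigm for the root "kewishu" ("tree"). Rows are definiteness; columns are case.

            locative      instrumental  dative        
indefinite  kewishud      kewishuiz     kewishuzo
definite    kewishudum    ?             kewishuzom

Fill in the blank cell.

Attach case instrumental -iz → kewishuiz.
Attach definiteness definite -m → kewishuizm.
Apply epenthesis: kewishuizm → kewishuizum.

kewishuizum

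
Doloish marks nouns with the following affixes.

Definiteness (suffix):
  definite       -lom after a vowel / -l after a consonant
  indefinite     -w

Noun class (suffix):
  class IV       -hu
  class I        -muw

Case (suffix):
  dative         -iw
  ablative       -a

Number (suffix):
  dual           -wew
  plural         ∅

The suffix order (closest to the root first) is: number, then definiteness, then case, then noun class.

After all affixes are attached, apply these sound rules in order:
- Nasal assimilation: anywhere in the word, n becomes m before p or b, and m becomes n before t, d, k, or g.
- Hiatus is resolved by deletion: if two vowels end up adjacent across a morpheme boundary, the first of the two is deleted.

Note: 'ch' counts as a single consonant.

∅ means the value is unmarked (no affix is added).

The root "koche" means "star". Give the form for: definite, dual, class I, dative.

kochewewliwmuw

Attach number dual -wew → kochewew.
Attach definiteness definite -l (after consonant 'w') → kochewewl.
Attach case dative -iw → kochewewliw.
Attach noun class class I -muw → kochewewliwmuw.
Nasal assimilation: no change.
Vowel deletion: no change.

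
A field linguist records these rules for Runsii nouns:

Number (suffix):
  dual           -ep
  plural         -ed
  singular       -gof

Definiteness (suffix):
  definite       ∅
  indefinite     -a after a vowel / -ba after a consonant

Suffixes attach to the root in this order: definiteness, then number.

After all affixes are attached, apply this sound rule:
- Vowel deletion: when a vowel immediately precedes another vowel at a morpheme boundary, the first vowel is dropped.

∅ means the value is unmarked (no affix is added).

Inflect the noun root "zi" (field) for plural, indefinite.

zed

Attach definiteness indefinite -a (after vowel 'i') → zia.
Attach number plural -ed → ziaed.
Apply vowel deletion: ziaed → zed.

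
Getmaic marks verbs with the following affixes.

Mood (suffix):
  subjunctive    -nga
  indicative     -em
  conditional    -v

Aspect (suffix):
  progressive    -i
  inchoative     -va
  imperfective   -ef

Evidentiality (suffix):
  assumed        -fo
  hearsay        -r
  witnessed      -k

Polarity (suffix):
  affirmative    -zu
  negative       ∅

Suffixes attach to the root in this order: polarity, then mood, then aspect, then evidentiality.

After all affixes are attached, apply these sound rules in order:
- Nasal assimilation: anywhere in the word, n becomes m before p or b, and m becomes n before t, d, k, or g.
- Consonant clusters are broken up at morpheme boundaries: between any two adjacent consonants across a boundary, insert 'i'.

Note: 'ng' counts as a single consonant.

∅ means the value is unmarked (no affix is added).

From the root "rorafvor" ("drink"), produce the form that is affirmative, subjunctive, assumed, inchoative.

Attach polarity affirmative -zu → rorafvorzu.
Attach mood subjunctive -nga → rorafvorzunga.
Attach aspect inchoative -va → rorafvorzungava.
Attach evidentiality assumed -fo → rorafvorzungavafo.
Nasal assimilation: no change.
Apply epenthesis: rorafvorzungavafo → rorafvorizungavafo.

rorafvorizungavafo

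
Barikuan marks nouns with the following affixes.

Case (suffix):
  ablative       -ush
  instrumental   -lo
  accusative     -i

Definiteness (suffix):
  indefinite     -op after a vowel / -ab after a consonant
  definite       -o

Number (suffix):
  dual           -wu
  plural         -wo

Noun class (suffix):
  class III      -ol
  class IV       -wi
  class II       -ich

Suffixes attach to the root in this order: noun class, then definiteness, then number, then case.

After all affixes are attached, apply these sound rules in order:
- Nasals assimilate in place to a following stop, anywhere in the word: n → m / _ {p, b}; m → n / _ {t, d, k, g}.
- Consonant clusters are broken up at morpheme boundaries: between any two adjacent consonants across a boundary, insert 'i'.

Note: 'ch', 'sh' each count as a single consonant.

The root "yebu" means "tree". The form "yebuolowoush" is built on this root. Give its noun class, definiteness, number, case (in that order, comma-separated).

Segment: yebu-ol-o-wo-ush.
noun class: -ol → class III.
definiteness: -o → definite.
number: -wo → plural.
case: -ush → ablative.

class III, definite, plural, ablative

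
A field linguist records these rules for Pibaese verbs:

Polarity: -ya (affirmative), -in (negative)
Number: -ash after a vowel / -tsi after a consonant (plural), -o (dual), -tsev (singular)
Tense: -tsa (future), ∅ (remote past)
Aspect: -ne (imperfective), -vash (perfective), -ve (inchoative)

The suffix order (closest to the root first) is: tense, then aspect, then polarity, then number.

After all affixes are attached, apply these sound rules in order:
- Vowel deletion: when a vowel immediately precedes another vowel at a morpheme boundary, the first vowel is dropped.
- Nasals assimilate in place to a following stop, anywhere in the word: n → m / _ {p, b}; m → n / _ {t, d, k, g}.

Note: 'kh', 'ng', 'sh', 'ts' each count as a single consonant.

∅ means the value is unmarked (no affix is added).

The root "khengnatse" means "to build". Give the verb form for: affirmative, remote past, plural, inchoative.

tense = remote past: zero marking, form stays khengnatse.
Attach aspect inchoative -ve → khengnatseve.
Attach polarity affirmative -ya → khengnatseveya.
Attach number plural -ash (after vowel 'a') → khengnatseveyaash.
Apply vowel deletion: khengnatseveyaash → khengnatseveyash.
Nasal assimilation: no change.

khengnatseveyash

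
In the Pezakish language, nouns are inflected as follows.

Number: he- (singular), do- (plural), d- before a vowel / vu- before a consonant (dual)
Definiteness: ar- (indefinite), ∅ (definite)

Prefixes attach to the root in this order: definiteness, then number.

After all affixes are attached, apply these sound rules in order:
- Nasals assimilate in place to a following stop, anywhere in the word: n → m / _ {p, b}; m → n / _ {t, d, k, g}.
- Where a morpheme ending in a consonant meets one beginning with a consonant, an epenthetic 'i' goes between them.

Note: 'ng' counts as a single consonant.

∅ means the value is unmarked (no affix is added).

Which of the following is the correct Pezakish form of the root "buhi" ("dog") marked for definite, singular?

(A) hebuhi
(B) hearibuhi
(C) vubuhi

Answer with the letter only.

definiteness = definite: zero marking, form stays buhi.
Attach number singular he- → hebuhi.
Nasal assimilation: no change.
Epenthesis: no change.
So the correct form is hebuhi, option (A).
(C) vubuhi is wrong: it uses dual instead of singular for number.
(B) hearibuhi is wrong: it uses indefinite instead of definite for definiteness.

A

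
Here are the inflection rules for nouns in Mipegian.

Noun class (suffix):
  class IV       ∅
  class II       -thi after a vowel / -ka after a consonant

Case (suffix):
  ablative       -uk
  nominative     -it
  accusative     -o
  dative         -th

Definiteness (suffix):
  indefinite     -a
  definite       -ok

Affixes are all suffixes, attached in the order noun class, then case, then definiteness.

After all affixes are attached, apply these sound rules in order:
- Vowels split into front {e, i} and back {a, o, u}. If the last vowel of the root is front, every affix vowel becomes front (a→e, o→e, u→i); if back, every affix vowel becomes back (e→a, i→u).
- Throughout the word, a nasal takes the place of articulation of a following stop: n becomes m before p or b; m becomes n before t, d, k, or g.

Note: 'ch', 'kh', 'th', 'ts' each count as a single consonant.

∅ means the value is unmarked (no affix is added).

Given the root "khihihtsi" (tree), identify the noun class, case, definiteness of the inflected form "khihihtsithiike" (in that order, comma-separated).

Segment: khihihtsi-thi-uk-a.
noun class: -thi/ka → class II.
case: -uk → ablative.
definiteness: -a → indefinite.

class II, ablative, indefinite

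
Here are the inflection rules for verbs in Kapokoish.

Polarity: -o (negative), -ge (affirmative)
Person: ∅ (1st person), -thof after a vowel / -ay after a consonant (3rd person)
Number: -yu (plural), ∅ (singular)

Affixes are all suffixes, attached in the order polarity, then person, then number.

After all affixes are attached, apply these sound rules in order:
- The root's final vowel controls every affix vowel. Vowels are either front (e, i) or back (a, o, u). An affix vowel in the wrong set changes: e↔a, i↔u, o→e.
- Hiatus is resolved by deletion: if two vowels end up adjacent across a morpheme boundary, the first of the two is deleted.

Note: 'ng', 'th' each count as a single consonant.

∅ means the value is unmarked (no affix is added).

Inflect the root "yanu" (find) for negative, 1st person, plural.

yanoyu

Attach polarity negative -o → yanuo.
person = 1st person: zero marking, form stays yanuo.
Attach number plural -yu → yanuoyu.
Vowel harmony: no change.
Apply vowel deletion: yanuoyu → yanoyu.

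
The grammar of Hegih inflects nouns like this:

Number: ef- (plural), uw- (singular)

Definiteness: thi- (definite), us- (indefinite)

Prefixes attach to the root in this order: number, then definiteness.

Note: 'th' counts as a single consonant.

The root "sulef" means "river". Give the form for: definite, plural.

thiefsulef

Attach number plural ef- → efsulef.
Attach definiteness definite thi- → thiefsulef.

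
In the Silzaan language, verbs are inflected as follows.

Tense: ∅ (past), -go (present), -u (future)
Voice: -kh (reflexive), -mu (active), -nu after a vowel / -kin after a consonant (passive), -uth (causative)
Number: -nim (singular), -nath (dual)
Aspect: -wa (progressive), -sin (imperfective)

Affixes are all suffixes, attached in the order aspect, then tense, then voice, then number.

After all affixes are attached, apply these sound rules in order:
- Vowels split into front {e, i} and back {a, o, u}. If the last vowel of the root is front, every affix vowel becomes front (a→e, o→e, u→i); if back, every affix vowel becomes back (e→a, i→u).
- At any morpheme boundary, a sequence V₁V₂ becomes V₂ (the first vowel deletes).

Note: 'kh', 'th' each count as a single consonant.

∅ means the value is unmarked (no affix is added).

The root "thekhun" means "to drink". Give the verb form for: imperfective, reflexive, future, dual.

thekhunsunukhnath

Attach aspect imperfective -sin → thekhunsin.
Attach tense future -u → thekhunsinu.
Attach voice reflexive -kh → thekhunsinukh.
Attach number dual -nath → thekhunsinukhnath.
Apply vowel harmony: thekhunsinukhnath → thekhunsunukhnath.
Vowel deletion: no change.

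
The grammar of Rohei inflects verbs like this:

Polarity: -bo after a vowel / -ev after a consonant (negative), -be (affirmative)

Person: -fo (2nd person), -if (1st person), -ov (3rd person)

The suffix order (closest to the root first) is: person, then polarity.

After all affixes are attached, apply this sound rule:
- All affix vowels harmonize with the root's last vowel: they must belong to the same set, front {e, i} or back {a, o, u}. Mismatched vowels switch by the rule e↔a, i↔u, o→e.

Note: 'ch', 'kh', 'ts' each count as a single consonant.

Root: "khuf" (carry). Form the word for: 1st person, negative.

Attach person 1st person -if → khufif.
Attach polarity negative -ev (after consonant 'f') → khufifev.
Apply vowel harmony: khufifev → khufufav.

khufufav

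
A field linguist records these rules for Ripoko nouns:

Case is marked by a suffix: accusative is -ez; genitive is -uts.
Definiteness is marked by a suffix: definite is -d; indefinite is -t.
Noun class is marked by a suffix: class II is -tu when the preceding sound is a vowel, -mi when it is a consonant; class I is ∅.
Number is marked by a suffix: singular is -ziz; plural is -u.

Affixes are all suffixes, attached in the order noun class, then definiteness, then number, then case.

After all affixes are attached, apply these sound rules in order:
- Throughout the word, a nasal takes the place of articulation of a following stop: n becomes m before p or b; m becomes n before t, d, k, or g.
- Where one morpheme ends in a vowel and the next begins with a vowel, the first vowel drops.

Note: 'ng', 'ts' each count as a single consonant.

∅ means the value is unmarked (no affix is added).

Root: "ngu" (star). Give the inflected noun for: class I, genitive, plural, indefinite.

noun class = class I: zero marking, form stays ngu.
Attach definiteness indefinite -t → ngut.
Attach number plural -u → ngutu.
Attach case genitive -uts → ngutuuts.
Nasal assimilation: no change.
Apply vowel deletion: ngutuuts → ngututs.

ngututs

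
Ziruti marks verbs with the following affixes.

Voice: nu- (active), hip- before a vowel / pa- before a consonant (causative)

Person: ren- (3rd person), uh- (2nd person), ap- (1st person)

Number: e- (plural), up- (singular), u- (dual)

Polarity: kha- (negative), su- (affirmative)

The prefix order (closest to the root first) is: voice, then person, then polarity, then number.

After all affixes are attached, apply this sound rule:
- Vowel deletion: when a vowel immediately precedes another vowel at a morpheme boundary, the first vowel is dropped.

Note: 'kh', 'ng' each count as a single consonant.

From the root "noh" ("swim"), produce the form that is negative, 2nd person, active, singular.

Attach voice active nu- → nunoh.
Attach person 2nd person uh- → uhnunoh.
Attach polarity negative kha- → khauhnunoh.
Attach number singular up- → upkhauhnunoh.
Apply vowel deletion: upkhauhnunoh → upkhuhnunoh.

upkhuhnunoh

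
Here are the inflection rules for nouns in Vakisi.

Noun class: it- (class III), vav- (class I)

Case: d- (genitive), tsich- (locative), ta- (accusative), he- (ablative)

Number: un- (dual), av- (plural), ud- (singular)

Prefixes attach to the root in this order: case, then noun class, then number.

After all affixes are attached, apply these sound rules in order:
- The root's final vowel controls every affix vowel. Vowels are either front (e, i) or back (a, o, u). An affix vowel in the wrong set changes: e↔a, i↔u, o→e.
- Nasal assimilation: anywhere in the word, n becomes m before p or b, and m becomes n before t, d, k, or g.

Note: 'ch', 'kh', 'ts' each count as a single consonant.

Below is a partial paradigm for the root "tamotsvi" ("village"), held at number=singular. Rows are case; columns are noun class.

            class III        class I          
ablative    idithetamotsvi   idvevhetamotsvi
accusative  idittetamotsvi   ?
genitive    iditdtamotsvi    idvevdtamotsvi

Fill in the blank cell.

idvevtetamotsvi

Attach case accusative ta- → tatamotsvi.
Attach noun class class I vav- → vavtatamotsvi.
Attach number singular ud- → udvavtatamotsvi.
Apply vowel harmony: udvavtatamotsvi → idvevtetamotsvi.
Nasal assimilation: no change.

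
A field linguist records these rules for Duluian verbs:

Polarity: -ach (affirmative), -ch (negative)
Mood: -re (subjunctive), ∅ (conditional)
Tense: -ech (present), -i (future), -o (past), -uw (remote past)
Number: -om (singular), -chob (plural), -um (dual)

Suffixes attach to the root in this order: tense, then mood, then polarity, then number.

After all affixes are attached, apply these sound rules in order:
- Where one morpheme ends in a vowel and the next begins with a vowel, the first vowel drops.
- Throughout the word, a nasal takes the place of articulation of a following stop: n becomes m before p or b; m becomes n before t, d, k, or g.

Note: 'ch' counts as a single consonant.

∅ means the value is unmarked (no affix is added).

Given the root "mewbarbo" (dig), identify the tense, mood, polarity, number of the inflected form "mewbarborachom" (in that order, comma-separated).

past, subjunctive, affirmative, singular

Segment: mewbarbo-o-re-ach-om.
tense: -o → past.
mood: -re → subjunctive.
polarity: -ach → affirmative.
number: -om → singular.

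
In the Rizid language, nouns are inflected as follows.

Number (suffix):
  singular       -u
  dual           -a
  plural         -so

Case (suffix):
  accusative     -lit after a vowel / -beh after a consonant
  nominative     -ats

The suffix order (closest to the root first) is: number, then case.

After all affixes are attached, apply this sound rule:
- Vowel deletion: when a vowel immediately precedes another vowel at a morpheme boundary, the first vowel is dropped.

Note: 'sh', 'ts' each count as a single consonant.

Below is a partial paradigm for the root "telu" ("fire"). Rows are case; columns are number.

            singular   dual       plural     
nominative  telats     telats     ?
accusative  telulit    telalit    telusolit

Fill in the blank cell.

Attach number plural -so → teluso.
Attach case nominative -ats → telusoats.
Apply vowel deletion: telusoats → telusats.

telusats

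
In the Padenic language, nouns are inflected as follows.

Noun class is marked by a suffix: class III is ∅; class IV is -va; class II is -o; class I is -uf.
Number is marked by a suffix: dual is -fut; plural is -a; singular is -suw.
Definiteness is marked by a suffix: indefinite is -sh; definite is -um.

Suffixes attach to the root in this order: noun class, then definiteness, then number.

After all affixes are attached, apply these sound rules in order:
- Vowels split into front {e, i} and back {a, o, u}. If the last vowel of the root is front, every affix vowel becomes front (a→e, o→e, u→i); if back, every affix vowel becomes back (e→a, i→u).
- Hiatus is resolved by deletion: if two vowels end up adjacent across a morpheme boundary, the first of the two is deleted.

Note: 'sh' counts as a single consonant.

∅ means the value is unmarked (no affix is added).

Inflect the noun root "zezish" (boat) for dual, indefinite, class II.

zezisheshfit

Attach noun class class II -o → zezisho.
Attach definiteness indefinite -sh → zezishosh.
Attach number dual -fut → zezishoshfut.
Apply vowel harmony: zezishoshfut → zezisheshfit.
Vowel deletion: no change.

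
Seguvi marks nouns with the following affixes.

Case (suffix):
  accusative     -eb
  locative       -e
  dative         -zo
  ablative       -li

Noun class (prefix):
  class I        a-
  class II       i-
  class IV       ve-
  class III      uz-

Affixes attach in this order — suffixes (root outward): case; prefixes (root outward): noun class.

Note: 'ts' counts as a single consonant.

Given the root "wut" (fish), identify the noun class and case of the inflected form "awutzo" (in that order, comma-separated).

class I, dative

Segment: a-wut-zo.
noun class: a- → class I.
case: -zo → dative.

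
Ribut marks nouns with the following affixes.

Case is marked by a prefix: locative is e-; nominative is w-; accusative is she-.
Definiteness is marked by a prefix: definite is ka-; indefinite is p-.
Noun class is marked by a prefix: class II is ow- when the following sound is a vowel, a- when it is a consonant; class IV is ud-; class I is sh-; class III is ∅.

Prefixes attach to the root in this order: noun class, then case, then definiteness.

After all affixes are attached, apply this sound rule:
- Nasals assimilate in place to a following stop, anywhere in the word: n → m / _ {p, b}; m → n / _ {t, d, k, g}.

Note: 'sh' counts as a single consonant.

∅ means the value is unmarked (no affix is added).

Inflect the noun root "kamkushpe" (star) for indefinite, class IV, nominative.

Attach noun class class IV ud- → udkamkushpe.
Attach case nominative w- → wudkamkushpe.
Attach definiteness indefinite p- → pwudkamkushpe.
Apply nasal assimilation: pwudkamkushpe → pwudkankushpe.

pwudkankushpe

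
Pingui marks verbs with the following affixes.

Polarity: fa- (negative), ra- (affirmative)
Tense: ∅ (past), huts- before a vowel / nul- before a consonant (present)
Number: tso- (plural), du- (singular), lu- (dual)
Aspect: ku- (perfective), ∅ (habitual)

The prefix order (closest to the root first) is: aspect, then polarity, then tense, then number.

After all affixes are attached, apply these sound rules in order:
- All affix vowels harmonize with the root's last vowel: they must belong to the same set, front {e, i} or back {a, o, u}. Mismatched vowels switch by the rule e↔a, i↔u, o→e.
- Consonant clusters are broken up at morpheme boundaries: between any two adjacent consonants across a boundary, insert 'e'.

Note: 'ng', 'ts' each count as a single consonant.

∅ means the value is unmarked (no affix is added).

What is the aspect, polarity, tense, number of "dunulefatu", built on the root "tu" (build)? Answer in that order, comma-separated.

habitual, negative, present, singular

Segment: du-nul-fa-tu.
aspect: ∅ → habitual.
polarity: fa- → negative.
tense: huts/nul- → present.
number: du- → singular.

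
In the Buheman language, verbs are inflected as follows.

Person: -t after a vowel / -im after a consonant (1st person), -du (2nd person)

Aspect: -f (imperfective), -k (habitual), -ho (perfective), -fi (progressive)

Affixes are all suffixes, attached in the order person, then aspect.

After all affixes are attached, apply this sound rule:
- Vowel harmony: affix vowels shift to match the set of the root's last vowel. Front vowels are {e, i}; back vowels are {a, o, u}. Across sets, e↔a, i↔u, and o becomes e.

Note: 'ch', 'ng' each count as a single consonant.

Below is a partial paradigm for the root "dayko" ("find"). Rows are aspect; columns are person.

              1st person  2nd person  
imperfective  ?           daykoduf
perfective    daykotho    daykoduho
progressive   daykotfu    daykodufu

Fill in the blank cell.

daykotf

Attach person 1st person -t (after vowel 'o') → daykot.
Attach aspect imperfective -f → daykotf.
Vowel harmony: no change.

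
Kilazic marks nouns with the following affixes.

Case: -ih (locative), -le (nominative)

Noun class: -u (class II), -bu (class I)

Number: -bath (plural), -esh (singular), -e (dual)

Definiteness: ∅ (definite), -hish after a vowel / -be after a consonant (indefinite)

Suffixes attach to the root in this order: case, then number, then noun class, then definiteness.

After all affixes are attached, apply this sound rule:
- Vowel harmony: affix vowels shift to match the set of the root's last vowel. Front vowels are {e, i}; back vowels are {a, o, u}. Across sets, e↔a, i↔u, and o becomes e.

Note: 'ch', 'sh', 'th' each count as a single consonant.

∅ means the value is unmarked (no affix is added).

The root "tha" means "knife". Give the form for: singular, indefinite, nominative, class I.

Attach case nominative -le → thale.
Attach number singular -esh → thaleesh.
Attach noun class class I -bu → thaleeshbu.
Attach definiteness indefinite -hish (after vowel 'u') → thaleeshbuhish.
Apply vowel harmony: thaleeshbuhish → thalaashbuhush.

thalaashbuhush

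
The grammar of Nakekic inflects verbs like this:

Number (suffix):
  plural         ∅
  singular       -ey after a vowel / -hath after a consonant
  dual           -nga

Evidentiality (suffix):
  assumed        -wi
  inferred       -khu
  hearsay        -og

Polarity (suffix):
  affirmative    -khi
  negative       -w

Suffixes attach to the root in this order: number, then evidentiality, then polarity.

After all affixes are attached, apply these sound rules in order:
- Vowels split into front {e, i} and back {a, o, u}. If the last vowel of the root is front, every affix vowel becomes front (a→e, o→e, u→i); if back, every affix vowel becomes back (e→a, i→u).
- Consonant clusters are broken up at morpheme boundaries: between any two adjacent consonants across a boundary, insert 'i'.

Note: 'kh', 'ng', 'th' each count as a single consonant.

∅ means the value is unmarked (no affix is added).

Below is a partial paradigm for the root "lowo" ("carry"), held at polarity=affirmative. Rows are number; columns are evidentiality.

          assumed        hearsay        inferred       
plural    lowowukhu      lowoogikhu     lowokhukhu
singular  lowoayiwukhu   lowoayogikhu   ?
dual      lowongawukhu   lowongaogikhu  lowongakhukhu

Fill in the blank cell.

Attach number singular -ey (after vowel 'o') → lowoey.
Attach evidentiality inferred -khu → lowoeykhu.
Attach polarity affirmative -khi → lowoeykhukhi.
Apply vowel harmony: lowoeykhukhi → lowoaykhukhu.
Apply epenthesis: lowoaykhukhu → lowoayikhukhu.

lowoayikhukhu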